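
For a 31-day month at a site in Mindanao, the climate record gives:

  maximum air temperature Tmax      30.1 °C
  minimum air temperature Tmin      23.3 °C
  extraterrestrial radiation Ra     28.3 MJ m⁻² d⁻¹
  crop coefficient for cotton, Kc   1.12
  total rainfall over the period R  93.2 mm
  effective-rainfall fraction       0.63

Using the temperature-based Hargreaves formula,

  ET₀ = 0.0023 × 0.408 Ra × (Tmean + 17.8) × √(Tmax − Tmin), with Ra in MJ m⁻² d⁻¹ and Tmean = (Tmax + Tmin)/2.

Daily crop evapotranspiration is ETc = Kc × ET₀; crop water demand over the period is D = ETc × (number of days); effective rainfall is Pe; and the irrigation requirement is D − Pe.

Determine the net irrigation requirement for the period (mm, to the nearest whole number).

Tmean = (30.1 + 23.3)/2 = 26.70 °C
0.408 Ra = 0.408 × 28.3 = 11.5464 mm/d equivalent
ET₀ = 0.0023 × 11.5464 × (26.70 + 17.8) × √6.8 = 0.0023 × 11.5464 × 44.50 × 2.6077 = 3.0817 mm/d
ETc = Kc × ET₀ = 1.12 × 3.0817 = 3.4515 mm/d
Crop demand D = ETc × 31 d = 3.4515 × 31 = 106.997 mm
Pe = 0.63 × 93.2 = 58.716 mm
D − Pe = 106.997 − 58.716 = 48.281 mm

48 mm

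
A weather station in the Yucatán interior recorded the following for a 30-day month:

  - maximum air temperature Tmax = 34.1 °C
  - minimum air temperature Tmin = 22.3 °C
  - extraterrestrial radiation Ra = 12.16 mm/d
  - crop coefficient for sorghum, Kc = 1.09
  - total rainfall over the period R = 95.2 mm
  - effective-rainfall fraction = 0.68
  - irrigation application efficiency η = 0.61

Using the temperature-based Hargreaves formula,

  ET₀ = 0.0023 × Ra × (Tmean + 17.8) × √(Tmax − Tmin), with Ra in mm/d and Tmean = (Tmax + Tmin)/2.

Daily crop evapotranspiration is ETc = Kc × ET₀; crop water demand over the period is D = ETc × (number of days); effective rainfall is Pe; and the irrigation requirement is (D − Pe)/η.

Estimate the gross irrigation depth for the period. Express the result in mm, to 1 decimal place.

130.8 mm

Tmean = (34.1 + 22.3)/2 = 28.20 °C
ET₀ = 0.0023 × 12.16 × (28.20 + 17.8) × √11.8 = 0.0023 × 12.16 × 46.00 × 3.4351 = 4.4194 mm/d
ETc = Kc × ET₀ = 1.09 × 4.4194 = 4.8171 mm/d
Crop demand D = ETc × 30 d = 4.8171 × 30 = 144.513 mm
Pe = 0.68 × 95.2 = 64.736 mm
D − Pe = 144.513 − 64.736 = 79.777 mm
Gross irrigation = 79.777 / 0.61 = 130.782 mm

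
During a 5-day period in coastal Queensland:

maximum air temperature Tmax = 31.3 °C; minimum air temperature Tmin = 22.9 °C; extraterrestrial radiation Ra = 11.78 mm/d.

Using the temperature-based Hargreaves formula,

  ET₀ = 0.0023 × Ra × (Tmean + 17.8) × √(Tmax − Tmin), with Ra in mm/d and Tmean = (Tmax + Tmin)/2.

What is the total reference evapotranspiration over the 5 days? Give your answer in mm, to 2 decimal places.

17.63 mm

Tmean = (31.3 + 22.9)/2 = 27.10 °C
ET₀ = 0.0023 × 11.78 × (27.10 + 17.8) × √8.4 = 0.0023 × 11.78 × 44.90 × 2.8983 = 3.5258 mm/d
Over 5 days: 3.5258 × 5 = 17.629 mm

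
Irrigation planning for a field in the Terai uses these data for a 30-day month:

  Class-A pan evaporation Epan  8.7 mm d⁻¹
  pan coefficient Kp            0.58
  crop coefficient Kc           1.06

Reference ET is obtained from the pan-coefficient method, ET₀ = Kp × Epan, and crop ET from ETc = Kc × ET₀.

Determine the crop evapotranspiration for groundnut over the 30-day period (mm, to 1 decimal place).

160.5 mm

ET₀ = 0.58 × 8.7 = 5.0460 mm/d
ETc = Kc × ET₀ = 1.06 × 5.0460 = 5.3488 mm/d
Over 30 days: 5.3488 × 30 = 160.464 mm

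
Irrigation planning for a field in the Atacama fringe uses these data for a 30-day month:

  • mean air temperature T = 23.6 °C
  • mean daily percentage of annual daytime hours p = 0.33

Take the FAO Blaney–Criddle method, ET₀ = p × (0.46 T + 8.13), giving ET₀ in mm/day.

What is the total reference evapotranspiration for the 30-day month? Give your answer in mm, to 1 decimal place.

188.0 mm

ET₀ = 0.33 × (0.46 × 23.6 + 8.13) = 0.33 × 18.986 = 6.2654 mm/d
Monthly total = 6.2654 × 30 = 187.962 mm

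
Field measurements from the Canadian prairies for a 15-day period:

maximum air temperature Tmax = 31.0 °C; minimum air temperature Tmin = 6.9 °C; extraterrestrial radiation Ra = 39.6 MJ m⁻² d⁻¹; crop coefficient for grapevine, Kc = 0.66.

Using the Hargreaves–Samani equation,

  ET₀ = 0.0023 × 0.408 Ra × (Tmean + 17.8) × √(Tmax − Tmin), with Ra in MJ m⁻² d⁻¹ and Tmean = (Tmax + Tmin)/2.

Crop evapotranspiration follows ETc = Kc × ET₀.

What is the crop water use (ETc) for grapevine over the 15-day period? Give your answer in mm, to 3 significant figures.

66.4 mm

Tmean = (31.0 + 6.9)/2 = 18.95 °C
0.408 Ra = 0.408 × 39.6 = 16.1568 mm/d equivalent
ET₀ = 0.0023 × 16.1568 × (18.95 + 17.8) × √24.1 = 0.0023 × 16.1568 × 36.75 × 4.9092 = 6.7043 mm/d
ETc = Kc × ET₀ = 0.66 × 6.7043 = 4.4248 mm/d
Over 15 days: 4.4248 × 15 = 66.372 mm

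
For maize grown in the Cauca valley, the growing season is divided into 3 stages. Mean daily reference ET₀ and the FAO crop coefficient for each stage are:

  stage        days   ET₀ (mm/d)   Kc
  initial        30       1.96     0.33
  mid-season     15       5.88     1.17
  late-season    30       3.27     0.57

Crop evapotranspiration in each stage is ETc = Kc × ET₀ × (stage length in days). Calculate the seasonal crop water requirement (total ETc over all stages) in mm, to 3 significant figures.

179 mm

initial: 0.33 × 1.96 × 30 = 19.40 mm
mid-season: 1.17 × 5.88 × 15 = 103.19 mm
late-season: 0.57 × 3.27 × 30 = 55.92 mm
Seasonal total = 178.51 mm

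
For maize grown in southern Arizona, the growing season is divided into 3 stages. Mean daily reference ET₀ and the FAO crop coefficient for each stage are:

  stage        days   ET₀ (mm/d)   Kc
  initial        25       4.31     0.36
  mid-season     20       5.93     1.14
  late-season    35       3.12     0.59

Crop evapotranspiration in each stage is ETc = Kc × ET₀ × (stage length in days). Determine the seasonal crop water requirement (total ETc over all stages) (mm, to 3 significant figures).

initial: 0.36 × 4.31 × 25 = 38.79 mm
mid-season: 1.14 × 5.93 × 20 = 135.20 mm
late-season: 0.59 × 3.12 × 35 = 64.43 mm
Seasonal total = 238.42 mm

238 mm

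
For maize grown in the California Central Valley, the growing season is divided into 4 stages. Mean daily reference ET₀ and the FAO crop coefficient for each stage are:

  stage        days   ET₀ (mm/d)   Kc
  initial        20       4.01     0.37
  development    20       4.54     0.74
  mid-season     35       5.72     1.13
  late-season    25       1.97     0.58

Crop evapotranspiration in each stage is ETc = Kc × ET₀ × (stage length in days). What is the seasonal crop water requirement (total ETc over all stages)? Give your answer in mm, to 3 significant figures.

352 mm

initial: 0.37 × 4.01 × 20 = 29.67 mm
development: 0.74 × 4.54 × 20 = 67.19 mm
mid-season: 1.13 × 5.72 × 35 = 226.23 mm
late-season: 0.58 × 1.97 × 25 = 28.57 mm
Seasonal total = 351.66 mm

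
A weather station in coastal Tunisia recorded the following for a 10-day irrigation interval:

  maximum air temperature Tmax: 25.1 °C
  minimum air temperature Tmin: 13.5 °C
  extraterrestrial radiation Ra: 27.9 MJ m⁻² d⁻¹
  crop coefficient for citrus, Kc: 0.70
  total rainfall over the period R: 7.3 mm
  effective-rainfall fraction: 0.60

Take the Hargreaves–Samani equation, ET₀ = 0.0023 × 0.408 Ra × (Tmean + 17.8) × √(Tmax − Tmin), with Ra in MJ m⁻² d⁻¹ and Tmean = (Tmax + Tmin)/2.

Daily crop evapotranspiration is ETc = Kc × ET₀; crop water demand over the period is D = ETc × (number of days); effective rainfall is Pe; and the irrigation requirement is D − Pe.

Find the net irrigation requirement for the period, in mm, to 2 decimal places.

Tmean = (25.1 + 13.5)/2 = 19.30 °C
0.408 Ra = 0.408 × 27.9 = 11.3832 mm/d equivalent
ET₀ = 0.0023 × 11.3832 × (19.30 + 17.8) × √11.6 = 0.0023 × 11.3832 × 37.10 × 3.4059 = 3.3082 mm/d
ETc = Kc × ET₀ = 0.70 × 3.3082 = 2.3157 mm/d
Crop demand D = ETc × 10 d = 2.3157 × 10 = 23.157 mm
Pe = 0.60 × 7.3 = 4.380 mm
D − Pe = 23.157 − 4.380 = 18.777 mm

18.78 mm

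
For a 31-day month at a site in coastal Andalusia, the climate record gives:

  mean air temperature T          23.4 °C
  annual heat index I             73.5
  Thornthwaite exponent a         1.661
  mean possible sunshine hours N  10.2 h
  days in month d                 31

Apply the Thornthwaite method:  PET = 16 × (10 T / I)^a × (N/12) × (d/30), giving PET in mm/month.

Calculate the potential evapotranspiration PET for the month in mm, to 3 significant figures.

96.2 mm

10T/I = 10 × 23.4 / 73.5 = 3.1837
(10T/I)^a = 3.1837^1.661 = 6.8450
Uncorrected PET = 16 × 6.8450 = 109.520 mm
Correction = (N/12)(d/30) = (10.2/12)(31/30) = 0.8783
PET = 109.520 × 0.8783 = 96.191 mm/month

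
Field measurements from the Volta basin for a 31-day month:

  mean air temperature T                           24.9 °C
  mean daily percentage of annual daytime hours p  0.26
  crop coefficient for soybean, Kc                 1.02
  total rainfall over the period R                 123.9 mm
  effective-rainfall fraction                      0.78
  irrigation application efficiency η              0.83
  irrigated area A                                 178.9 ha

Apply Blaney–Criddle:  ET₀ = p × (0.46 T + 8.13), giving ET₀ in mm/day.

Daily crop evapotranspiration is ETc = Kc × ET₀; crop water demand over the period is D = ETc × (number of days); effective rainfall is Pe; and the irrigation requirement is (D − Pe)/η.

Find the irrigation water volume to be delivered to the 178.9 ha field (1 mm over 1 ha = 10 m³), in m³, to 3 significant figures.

139000 m³

ET₀ = 0.26 × (0.46 × 24.9 + 8.13) = 0.26 × 19.584 = 5.0918 mm/d
ETc = Kc × ET₀ = 1.02 × 5.0918 = 5.1936 mm/d
Crop demand D = ETc × 31 d = 5.1936 × 31 = 161.002 mm
Pe = 0.78 × 123.9 = 96.642 mm
D − Pe = 161.002 − 96.642 = 64.360 mm
Gross irrigation = 64.360 / 0.83 = 77.542 mm
Volume = 77.542 mm × 178.9 ha × 10 = 138722.6 m³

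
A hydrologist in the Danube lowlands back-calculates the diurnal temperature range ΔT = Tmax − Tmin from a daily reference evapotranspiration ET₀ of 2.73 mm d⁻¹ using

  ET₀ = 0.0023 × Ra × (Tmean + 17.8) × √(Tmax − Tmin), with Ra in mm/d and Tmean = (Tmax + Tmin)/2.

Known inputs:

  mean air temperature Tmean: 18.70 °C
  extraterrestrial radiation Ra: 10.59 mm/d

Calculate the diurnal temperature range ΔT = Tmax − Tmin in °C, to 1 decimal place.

9.4 °C

√ΔT = ET₀ / [0.0023 × Ra × (Tmean+17.8)] = 2.73 / (0.0023 × 10.59 × 36.50) = 3.0708
ΔT = 3.0708² = 9.430 °C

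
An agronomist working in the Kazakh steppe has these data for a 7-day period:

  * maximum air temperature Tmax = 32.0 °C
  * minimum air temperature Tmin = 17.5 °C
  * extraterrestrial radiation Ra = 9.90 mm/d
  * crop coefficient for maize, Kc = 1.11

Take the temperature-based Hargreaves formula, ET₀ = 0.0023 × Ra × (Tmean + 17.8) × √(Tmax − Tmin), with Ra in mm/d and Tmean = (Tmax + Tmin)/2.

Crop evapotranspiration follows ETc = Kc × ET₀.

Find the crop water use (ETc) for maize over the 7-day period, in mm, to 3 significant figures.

28.7 mm

Tmean = (32.0 + 17.5)/2 = 24.75 °C
ET₀ = 0.0023 × 9.90 × (24.75 + 17.8) × √14.5 = 0.0023 × 9.90 × 42.55 × 3.8079 = 3.6893 mm/d
ETc = Kc × ET₀ = 1.11 × 3.6893 = 4.0951 mm/d
Over 7 days: 4.0951 × 7 = 28.666 mm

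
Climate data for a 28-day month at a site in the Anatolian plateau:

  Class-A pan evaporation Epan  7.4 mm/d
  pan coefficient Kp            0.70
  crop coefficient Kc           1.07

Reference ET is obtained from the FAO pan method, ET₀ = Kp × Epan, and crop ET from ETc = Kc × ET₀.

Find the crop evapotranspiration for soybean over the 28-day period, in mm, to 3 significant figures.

155 mm

ET₀ = 0.70 × 7.4 = 5.1800 mm/d
ETc = Kc × ET₀ = 1.07 × 5.1800 = 5.5426 mm/d
Over 28 days: 5.5426 × 28 = 155.193 mm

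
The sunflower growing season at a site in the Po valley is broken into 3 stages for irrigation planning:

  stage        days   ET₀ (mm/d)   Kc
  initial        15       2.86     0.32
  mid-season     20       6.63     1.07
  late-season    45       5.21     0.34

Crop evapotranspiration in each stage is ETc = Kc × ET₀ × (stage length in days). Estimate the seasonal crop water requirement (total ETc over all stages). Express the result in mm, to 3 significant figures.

235 mm

initial: 0.32 × 2.86 × 15 = 13.73 mm
mid-season: 1.07 × 6.63 × 20 = 141.88 mm
late-season: 0.34 × 5.21 × 45 = 79.71 mm
Seasonal total = 235.32 mm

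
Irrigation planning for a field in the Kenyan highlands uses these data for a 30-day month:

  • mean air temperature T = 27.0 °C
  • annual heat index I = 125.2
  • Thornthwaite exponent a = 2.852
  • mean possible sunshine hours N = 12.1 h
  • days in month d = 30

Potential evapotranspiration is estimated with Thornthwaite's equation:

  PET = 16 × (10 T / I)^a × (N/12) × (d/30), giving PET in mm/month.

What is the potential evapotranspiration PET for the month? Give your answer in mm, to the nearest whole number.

144 mm

10T/I = 10 × 27.0 / 125.2 = 2.1565
(10T/I)^a = 2.1565^2.852 = 8.9506
Uncorrected PET = 16 × 8.9506 = 143.210 mm
Correction = (N/12)(d/30) = (12.1/12)(30/30) = 1.0083
PET = 143.210 × 1.0083 = 144.399 mm/month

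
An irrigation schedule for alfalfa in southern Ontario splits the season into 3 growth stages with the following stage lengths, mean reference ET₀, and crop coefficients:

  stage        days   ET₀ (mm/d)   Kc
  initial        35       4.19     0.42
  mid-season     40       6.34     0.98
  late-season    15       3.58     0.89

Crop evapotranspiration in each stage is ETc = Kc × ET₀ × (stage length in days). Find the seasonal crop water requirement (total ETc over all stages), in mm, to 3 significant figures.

358 mm

initial: 0.42 × 4.19 × 35 = 61.59 mm
mid-season: 0.98 × 6.34 × 40 = 248.53 mm
late-season: 0.89 × 3.58 × 15 = 47.79 mm
Seasonal total = 357.91 mm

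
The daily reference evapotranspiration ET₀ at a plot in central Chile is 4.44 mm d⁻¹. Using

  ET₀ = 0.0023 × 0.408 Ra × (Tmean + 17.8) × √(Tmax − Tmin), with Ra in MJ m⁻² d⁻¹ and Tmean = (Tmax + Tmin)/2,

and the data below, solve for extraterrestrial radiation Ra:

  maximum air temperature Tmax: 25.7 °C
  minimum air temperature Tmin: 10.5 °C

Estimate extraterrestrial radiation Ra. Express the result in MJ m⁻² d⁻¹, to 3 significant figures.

Tmean = (25.7+10.5)/2 = 18.10 °C; ΔT = 15.2
Ra = ET₀ / [0.0023 × 0.408 × (Tmean+17.8) × √ΔT]
   = 4.44 / (0.0023 × 0.408 × 35.90 × 3.8987) = 33.805 MJ m⁻² d⁻¹

33.8 MJ m⁻² d⁻¹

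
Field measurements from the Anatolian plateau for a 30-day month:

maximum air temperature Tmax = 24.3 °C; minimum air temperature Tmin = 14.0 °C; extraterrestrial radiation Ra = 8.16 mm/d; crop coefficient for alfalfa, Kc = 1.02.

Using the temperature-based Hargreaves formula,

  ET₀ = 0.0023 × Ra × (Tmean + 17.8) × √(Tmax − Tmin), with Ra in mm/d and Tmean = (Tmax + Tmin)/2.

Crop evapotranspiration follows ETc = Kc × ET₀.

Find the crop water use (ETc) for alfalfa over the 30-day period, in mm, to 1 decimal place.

68.1 mm

Tmean = (24.3 + 14.0)/2 = 19.15 °C
ET₀ = 0.0023 × 8.16 × (19.15 + 17.8) × √10.3 = 0.0023 × 8.16 × 36.95 × 3.2094 = 2.2256 mm/d
ETc = Kc × ET₀ = 1.02 × 2.2256 = 2.2701 mm/d
Over 30 days: 2.2701 × 30 = 68.103 mm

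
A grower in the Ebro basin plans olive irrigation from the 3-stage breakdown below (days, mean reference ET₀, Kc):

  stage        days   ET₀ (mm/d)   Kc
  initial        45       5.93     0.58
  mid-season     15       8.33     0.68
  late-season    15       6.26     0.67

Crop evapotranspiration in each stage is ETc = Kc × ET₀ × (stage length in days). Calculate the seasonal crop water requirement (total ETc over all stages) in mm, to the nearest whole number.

initial: 0.58 × 5.93 × 45 = 154.77 mm
mid-season: 0.68 × 8.33 × 15 = 84.97 mm
late-season: 0.67 × 6.26 × 15 = 62.91 mm
Seasonal total = 302.65 mm

303 mm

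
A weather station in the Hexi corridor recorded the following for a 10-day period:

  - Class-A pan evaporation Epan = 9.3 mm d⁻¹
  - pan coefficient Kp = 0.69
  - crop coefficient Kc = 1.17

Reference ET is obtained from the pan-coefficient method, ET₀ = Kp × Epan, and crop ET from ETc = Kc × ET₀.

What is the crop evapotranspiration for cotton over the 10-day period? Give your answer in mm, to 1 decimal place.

ET₀ = 0.69 × 9.3 = 6.4170 mm/d
ETc = Kc × ET₀ = 1.17 × 6.4170 = 7.5079 mm/d
Over 10 days: 7.5079 × 10 = 75.079 mm

75.1 mm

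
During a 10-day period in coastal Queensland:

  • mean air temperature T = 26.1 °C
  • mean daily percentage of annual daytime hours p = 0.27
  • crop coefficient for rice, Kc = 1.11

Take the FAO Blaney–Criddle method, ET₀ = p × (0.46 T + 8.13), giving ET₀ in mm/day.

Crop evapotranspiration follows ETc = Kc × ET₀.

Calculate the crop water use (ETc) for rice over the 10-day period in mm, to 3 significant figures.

ET₀ = 0.27 × (0.46 × 26.1 + 8.13) = 0.27 × 20.136 = 5.4367 mm/d
ETc = Kc × ET₀ = 1.11 × 5.4367 = 6.0347 mm/d
Over 10 days: 6.0347 × 10 = 60.347 mm

60.3 mm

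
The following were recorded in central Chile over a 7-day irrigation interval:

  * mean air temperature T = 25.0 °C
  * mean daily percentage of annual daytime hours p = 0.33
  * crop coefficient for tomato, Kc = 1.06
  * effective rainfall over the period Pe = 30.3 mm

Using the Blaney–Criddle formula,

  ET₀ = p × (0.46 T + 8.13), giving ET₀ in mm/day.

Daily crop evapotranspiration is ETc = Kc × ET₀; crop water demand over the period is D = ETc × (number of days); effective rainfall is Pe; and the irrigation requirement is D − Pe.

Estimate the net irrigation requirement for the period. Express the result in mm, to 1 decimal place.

17.8 mm

ET₀ = 0.33 × (0.46 × 25.0 + 8.13) = 0.33 × 19.630 = 6.4779 mm/d
ETc = Kc × ET₀ = 1.06 × 6.4779 = 6.8666 mm/d
Crop demand D = ETc × 7 d = 6.8666 × 7 = 48.066 mm
D − Pe = 48.066 − 30.3 = 17.766 mm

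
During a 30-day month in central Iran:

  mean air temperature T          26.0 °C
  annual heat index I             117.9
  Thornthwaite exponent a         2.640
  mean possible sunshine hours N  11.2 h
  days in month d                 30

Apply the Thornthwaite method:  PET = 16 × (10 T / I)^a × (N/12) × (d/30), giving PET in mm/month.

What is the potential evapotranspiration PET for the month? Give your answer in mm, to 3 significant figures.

10T/I = 10 × 26.0 / 117.9 = 2.2053
(10T/I)^a = 2.2053^2.640 = 8.0678
Uncorrected PET = 16 × 8.0678 = 129.085 mm
Correction = (N/12)(d/30) = (11.2/12)(30/30) = 0.9333
PET = 129.085 × 0.9333 = 120.475 mm/month

120 mm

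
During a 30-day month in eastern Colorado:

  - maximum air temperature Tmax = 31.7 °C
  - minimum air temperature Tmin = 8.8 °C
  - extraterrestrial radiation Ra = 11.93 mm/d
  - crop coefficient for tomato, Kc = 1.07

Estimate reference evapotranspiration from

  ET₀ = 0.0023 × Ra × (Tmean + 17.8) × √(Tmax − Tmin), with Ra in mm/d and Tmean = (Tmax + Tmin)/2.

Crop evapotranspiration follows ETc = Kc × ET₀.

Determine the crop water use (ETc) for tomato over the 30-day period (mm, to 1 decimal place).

160.4 mm

Tmean = (31.7 + 8.8)/2 = 20.25 °C
ET₀ = 0.0023 × 11.93 × (20.25 + 17.8) × √22.9 = 0.0023 × 11.93 × 38.05 × 4.7854 = 4.9962 mm/d
ETc = Kc × ET₀ = 1.07 × 4.9962 = 5.3459 mm/d
Over 30 days: 5.3459 × 30 = 160.377 mm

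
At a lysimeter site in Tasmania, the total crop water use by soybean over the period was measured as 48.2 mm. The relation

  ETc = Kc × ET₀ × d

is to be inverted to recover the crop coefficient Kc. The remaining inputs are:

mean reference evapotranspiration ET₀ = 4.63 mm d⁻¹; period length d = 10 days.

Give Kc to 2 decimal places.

ETc = Kc × ET₀ × d  ⇒  Kc = ETc / (ET₀ × d)
Kc = 48.2 / (4.63 × 10) = 48.2 / 46.30 = 1.0410

1.04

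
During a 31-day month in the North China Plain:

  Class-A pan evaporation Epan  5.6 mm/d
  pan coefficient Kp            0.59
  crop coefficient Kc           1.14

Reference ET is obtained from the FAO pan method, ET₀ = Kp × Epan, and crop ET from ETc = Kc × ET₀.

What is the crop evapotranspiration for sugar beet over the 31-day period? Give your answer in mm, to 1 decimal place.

116.8 mm

ET₀ = 0.59 × 5.6 = 3.3040 mm/d
ETc = Kc × ET₀ = 1.14 × 3.3040 = 3.7666 mm/d
Over 31 days: 3.7666 × 31 = 116.765 mm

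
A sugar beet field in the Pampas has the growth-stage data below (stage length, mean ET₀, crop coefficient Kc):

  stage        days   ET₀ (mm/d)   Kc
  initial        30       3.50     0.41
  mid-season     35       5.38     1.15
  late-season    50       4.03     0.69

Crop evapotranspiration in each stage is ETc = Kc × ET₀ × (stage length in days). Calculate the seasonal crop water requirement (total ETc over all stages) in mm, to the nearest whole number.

initial: 0.41 × 3.50 × 30 = 43.05 mm
mid-season: 1.15 × 5.38 × 35 = 216.55 mm
late-season: 0.69 × 4.03 × 50 = 139.04 mm
Seasonal total = 398.64 mm

399 mm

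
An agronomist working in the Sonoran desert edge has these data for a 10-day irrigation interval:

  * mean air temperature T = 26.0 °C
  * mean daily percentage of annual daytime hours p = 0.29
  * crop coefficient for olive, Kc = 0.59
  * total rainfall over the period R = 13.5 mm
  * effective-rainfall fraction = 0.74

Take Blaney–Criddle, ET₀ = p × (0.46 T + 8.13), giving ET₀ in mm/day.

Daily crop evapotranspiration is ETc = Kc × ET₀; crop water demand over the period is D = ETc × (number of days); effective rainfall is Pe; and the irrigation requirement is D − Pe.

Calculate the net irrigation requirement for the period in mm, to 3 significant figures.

ET₀ = 0.29 × (0.46 × 26.0 + 8.13) = 0.29 × 20.090 = 5.8261 mm/d
ETc = Kc × ET₀ = 0.59 × 5.8261 = 3.4374 mm/d
Crop demand D = ETc × 10 d = 3.4374 × 10 = 34.374 mm
Pe = 0.74 × 13.5 = 9.990 mm
D − Pe = 34.374 − 9.990 = 24.384 mm

24.4 mm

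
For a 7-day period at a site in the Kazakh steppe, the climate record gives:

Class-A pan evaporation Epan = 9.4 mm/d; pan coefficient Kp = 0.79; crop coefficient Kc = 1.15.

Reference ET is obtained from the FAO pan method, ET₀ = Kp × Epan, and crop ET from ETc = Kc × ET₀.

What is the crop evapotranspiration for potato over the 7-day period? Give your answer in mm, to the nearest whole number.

ET₀ = 0.79 × 9.4 = 7.4260 mm/d
ETc = Kc × ET₀ = 1.15 × 7.4260 = 8.5399 mm/d
Over 7 days: 8.5399 × 7 = 59.779 mm

60 mm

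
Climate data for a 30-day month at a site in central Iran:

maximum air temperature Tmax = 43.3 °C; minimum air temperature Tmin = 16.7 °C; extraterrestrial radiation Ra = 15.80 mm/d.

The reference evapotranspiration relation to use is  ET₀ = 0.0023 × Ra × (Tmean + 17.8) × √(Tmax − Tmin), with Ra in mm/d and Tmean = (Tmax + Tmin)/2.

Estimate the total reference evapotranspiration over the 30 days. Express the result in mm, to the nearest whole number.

Tmean = (43.3 + 16.7)/2 = 30.00 °C
ET₀ = 0.0023 × 15.80 × (30.00 + 17.8) × √26.6 = 0.0023 × 15.80 × 47.80 × 5.1575 = 8.9588 mm/d
Over 30 days: 8.9588 × 30 = 268.764 mm

269 mm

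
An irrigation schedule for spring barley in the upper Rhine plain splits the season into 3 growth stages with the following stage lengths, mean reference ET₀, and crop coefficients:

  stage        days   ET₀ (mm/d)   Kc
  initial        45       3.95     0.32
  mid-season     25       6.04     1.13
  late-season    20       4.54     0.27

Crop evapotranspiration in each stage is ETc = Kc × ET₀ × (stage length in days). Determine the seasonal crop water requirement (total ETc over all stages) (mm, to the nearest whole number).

initial: 0.32 × 3.95 × 45 = 56.88 mm
mid-season: 1.13 × 6.04 × 25 = 170.63 mm
late-season: 0.27 × 4.54 × 20 = 24.52 mm
Seasonal total = 252.03 mm

252 mm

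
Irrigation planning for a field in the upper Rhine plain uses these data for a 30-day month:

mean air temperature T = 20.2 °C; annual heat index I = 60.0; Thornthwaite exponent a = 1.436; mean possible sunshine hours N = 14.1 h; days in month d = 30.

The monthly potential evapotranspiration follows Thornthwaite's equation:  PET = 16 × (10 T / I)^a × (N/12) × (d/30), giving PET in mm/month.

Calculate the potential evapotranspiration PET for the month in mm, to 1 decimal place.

107.5 mm

10T/I = 10 × 20.2 / 60.0 = 3.3667
(10T/I)^a = 3.3667^1.436 = 5.7156
Uncorrected PET = 16 × 5.7156 = 91.450 mm
Correction = (N/12)(d/30) = (14.1/12)(30/30) = 1.1750
PET = 91.450 × 1.1750 = 107.454 mm/month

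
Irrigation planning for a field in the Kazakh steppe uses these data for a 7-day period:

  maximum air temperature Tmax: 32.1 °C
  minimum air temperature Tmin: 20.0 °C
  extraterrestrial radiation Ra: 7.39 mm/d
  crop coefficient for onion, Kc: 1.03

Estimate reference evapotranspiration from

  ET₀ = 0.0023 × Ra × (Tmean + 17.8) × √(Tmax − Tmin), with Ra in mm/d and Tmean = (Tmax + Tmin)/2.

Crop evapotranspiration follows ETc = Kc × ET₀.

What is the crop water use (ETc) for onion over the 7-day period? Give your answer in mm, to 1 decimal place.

18.7 mm

Tmean = (32.1 + 20.0)/2 = 26.05 °C
ET₀ = 0.0023 × 7.39 × (26.05 + 17.8) × √12.1 = 0.0023 × 7.39 × 43.85 × 3.4785 = 2.5926 mm/d
ETc = Kc × ET₀ = 1.03 × 2.5926 = 2.6704 mm/d
Over 7 days: 2.6704 × 7 = 18.693 mm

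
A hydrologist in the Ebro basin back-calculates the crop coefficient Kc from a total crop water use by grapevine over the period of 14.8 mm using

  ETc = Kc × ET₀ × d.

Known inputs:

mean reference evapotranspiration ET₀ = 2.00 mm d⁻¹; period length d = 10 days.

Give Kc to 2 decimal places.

0.74

ETc = Kc × ET₀ × d  ⇒  Kc = ETc / (ET₀ × d)
Kc = 14.8 / (2.00 × 10) = 14.8 / 20.00 = 0.7400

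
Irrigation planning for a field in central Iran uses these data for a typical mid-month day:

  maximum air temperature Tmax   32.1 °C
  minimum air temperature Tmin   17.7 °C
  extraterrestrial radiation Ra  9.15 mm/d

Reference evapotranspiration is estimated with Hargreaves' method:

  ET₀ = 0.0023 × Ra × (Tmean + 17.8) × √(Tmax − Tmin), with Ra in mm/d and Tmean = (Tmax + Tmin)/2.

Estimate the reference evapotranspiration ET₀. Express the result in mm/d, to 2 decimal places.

Tmean = (32.1 + 17.7)/2 = 24.90 °C
ET₀ = 0.0023 × 9.15 × (24.90 + 17.8) × √14.4 = 0.0023 × 9.15 × 42.70 × 3.7947 = 3.4100 mm/d

3.41 mm/d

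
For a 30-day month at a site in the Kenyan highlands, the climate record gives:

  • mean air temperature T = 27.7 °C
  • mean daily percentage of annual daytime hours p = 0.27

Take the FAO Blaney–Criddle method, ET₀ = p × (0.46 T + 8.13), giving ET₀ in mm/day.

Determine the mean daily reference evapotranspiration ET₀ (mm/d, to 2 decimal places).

5.64 mm/d

ET₀ = 0.27 × (0.46 × 27.7 + 8.13) = 0.27 × 20.872 = 5.6354 mm/d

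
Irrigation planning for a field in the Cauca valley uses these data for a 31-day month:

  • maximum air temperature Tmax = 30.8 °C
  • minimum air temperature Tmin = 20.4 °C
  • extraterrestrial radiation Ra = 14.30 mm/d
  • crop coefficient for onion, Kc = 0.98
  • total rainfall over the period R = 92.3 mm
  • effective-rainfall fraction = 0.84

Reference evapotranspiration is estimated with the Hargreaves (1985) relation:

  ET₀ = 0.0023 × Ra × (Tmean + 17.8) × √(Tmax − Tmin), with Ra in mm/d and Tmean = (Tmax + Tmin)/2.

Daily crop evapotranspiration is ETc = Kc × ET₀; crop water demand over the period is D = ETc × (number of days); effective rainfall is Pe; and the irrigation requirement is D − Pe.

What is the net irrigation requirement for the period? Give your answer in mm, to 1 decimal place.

62.3 mm

Tmean = (30.8 + 20.4)/2 = 25.60 °C
ET₀ = 0.0023 × 14.30 × (25.60 + 17.8) × √10.4 = 0.0023 × 14.30 × 43.40 × 3.2249 = 4.6033 mm/d
ETc = Kc × ET₀ = 0.98 × 4.6033 = 4.5112 mm/d
Crop demand D = ETc × 31 d = 4.5112 × 31 = 139.847 mm
Pe = 0.84 × 92.3 = 77.532 mm
D − Pe = 139.847 − 77.532 = 62.315 mm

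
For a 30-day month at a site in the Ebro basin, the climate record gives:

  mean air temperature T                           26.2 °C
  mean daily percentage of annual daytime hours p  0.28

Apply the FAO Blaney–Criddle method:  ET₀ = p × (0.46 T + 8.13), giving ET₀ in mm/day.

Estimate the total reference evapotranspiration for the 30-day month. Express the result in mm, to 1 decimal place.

ET₀ = 0.28 × (0.46 × 26.2 + 8.13) = 0.28 × 20.182 = 5.6510 mm/d
Monthly total = 5.6510 × 30 = 169.530 mm

169.5 mm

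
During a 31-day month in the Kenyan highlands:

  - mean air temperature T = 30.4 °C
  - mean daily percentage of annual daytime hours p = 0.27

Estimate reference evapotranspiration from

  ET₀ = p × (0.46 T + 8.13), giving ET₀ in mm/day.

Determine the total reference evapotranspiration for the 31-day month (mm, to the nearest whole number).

185 mm

ET₀ = 0.27 × (0.46 × 30.4 + 8.13) = 0.27 × 22.114 = 5.9708 mm/d
Monthly total = 5.9708 × 31 = 185.095 mm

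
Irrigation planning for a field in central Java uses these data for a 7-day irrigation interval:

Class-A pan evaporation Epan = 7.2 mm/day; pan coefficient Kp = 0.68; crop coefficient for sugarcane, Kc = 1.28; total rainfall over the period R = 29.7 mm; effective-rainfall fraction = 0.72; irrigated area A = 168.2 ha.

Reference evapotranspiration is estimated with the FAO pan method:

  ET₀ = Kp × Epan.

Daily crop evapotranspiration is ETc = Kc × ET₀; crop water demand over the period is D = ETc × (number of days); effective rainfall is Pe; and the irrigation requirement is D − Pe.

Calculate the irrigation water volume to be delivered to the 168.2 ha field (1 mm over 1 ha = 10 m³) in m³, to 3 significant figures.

37800 m³

ET₀ = 0.68 × 7.2 = 4.8960 mm/d
ETc = Kc × ET₀ = 1.28 × 4.8960 = 6.2669 mm/d
Crop demand D = ETc × 7 d = 6.2669 × 7 = 43.868 mm
Pe = 0.72 × 29.7 = 21.384 mm
D − Pe = 43.868 − 21.384 = 22.484 mm
Volume = 22.484 mm × 168.2 ha × 10 = 37818.1 m³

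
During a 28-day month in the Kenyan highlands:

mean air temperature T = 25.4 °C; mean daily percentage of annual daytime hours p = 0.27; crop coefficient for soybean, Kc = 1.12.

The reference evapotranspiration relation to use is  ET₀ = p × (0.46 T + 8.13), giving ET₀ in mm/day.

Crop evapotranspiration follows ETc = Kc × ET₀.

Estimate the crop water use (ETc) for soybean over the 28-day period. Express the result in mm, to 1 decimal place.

167.8 mm

ET₀ = 0.27 × (0.46 × 25.4 + 8.13) = 0.27 × 19.814 = 5.3498 mm/d
ETc = Kc × ET₀ = 1.12 × 5.3498 = 5.9918 mm/d
Over 28 days: 5.9918 × 28 = 167.770 mm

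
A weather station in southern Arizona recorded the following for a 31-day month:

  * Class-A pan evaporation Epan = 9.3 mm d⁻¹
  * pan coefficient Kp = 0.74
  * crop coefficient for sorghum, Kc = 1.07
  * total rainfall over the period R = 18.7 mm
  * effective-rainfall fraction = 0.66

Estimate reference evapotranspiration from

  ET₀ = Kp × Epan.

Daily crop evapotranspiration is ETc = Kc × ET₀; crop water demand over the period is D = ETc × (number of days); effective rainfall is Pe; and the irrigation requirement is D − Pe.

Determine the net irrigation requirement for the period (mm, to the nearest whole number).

ET₀ = 0.74 × 9.3 = 6.8820 mm/d
ETc = Kc × ET₀ = 1.07 × 6.8820 = 7.3637 mm/d
Crop demand D = ETc × 31 d = 7.3637 × 31 = 228.275 mm
Pe = 0.66 × 18.7 = 12.342 mm
D − Pe = 228.275 − 12.342 = 215.933 mm

216 mm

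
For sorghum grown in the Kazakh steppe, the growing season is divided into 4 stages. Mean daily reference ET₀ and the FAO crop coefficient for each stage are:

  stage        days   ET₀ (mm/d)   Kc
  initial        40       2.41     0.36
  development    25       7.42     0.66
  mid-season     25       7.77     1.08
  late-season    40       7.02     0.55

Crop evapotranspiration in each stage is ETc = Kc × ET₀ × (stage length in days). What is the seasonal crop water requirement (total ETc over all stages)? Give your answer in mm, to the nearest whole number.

initial: 0.36 × 2.41 × 40 = 34.70 mm
development: 0.66 × 7.42 × 25 = 122.43 mm
mid-season: 1.08 × 7.77 × 25 = 209.79 mm
late-season: 0.55 × 7.02 × 40 = 154.44 mm
Seasonal total = 521.36 mm

521 mm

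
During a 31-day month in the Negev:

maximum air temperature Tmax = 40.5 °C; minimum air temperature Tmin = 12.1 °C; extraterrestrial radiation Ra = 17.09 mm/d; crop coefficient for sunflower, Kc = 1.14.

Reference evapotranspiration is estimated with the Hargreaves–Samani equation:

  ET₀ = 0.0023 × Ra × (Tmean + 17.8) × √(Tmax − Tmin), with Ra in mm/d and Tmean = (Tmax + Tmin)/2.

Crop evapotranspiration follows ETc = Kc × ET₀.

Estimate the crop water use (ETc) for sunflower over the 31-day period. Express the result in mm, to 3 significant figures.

Tmean = (40.5 + 12.1)/2 = 26.30 °C
ET₀ = 0.0023 × 17.09 × (26.30 + 17.8) × √28.4 = 0.0023 × 17.09 × 44.10 × 5.3292 = 9.2378 mm/d
ETc = Kc × ET₀ = 1.14 × 9.2378 = 10.5311 mm/d
Over 31 days: 10.5311 × 31 = 326.464 mm

326 mm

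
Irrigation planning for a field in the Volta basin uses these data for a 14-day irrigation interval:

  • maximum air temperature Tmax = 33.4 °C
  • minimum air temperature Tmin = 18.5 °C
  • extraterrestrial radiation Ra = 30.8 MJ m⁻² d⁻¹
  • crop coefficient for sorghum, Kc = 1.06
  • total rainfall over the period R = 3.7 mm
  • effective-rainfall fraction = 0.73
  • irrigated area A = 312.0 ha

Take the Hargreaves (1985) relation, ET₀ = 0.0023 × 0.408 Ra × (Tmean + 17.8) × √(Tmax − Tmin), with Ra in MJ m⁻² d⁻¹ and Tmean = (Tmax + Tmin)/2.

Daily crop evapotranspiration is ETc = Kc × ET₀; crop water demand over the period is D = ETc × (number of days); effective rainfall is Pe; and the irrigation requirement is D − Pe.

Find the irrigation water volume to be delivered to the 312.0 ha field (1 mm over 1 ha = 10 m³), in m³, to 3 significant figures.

218000 m³

Tmean = (33.4 + 18.5)/2 = 25.95 °C
0.408 Ra = 0.408 × 30.8 = 12.5664 mm/d equivalent
ET₀ = 0.0023 × 12.5664 × (25.95 + 17.8) × √14.9 = 0.0023 × 12.5664 × 43.75 × 3.8601 = 4.8811 mm/d
ETc = Kc × ET₀ = 1.06 × 4.8811 = 5.1740 mm/d
Crop demand D = ETc × 14 d = 5.1740 × 14 = 72.436 mm
Pe = 0.73 × 3.7 = 2.701 mm
D − Pe = 72.436 − 2.701 = 69.735 mm
Volume = 69.735 mm × 312.0 ha × 10 = 217573.2 m³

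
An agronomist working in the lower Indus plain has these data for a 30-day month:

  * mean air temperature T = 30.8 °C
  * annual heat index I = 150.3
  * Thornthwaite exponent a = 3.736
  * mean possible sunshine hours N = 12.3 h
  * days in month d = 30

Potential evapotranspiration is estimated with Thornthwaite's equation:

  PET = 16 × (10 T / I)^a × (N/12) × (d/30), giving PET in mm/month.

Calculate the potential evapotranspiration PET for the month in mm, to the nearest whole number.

239 mm

10T/I = 10 × 30.8 / 150.3 = 2.0492
(10T/I)^a = 2.0492^3.736 = 14.5908
Uncorrected PET = 16 × 14.5908 = 233.453 mm
Correction = (N/12)(d/30) = (12.3/12)(30/30) = 1.0250
PET = 233.453 × 1.0250 = 239.289 mm/month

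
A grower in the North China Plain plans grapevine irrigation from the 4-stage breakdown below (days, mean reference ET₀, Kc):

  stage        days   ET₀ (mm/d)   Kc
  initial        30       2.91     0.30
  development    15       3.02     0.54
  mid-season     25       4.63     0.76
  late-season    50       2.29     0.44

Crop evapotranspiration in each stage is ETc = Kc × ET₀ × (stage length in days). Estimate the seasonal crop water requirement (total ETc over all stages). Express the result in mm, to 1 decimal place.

189.0 mm

initial: 0.30 × 2.91 × 30 = 26.19 mm
development: 0.54 × 3.02 × 15 = 24.46 mm
mid-season: 0.76 × 4.63 × 25 = 87.97 mm
late-season: 0.44 × 2.29 × 50 = 50.38 mm
Seasonal total = 189.00 mm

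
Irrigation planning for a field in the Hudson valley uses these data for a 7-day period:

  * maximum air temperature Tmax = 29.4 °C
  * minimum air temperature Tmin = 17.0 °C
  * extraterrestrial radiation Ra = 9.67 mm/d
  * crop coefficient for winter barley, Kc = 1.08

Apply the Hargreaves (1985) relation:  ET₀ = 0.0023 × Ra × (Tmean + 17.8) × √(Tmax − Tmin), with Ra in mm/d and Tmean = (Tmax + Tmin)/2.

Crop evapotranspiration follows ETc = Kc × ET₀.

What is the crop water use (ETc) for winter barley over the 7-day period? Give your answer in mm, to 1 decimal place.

Tmean = (29.4 + 17.0)/2 = 23.20 °C
ET₀ = 0.0023 × 9.67 × (23.20 + 17.8) × √12.4 = 0.0023 × 9.67 × 41.00 × 3.5214 = 3.2111 mm/d
ETc = Kc × ET₀ = 1.08 × 3.2111 = 3.4680 mm/d
Over 7 days: 3.4680 × 7 = 24.276 mm

24.3 mm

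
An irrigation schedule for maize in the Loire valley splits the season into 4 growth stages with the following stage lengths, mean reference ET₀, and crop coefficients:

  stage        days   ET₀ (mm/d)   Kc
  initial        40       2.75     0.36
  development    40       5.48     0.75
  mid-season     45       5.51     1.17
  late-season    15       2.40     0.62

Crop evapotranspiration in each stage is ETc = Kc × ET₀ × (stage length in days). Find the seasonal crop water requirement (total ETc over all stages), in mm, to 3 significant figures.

516 mm

initial: 0.36 × 2.75 × 40 = 39.60 mm
development: 0.75 × 5.48 × 40 = 164.40 mm
mid-season: 1.17 × 5.51 × 45 = 290.10 mm
late-season: 0.62 × 2.40 × 15 = 22.32 mm
Seasonal total = 516.42 mm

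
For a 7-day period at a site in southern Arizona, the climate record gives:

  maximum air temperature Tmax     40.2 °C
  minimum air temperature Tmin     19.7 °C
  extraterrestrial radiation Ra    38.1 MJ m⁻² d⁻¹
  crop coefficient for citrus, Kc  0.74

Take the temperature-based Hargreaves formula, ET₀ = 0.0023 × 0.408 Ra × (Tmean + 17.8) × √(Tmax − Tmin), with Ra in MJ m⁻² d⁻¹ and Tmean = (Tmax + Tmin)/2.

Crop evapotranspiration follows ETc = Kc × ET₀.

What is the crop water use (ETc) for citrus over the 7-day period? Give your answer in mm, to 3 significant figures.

40.0 mm

Tmean = (40.2 + 19.7)/2 = 29.95 °C
0.408 Ra = 0.408 × 38.1 = 15.5448 mm/d equivalent
ET₀ = 0.0023 × 15.5448 × (29.95 + 17.8) × √20.5 = 0.0023 × 15.5448 × 47.75 × 4.5277 = 7.7297 mm/d
ETc = Kc × ET₀ = 0.74 × 7.7297 = 5.7200 mm/d
Over 7 days: 5.7200 × 7 = 40.040 mm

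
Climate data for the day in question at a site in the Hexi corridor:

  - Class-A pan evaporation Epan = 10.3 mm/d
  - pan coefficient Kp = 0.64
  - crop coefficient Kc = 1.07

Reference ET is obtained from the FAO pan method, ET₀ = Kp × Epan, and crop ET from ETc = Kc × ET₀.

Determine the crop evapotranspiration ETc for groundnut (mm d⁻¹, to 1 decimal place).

ET₀ = 0.64 × 10.3 = 6.5920 mm/d
ETc = Kc × ET₀ = 1.07 × 6.5920 = 7.0534 mm/d

7.1 mm d⁻¹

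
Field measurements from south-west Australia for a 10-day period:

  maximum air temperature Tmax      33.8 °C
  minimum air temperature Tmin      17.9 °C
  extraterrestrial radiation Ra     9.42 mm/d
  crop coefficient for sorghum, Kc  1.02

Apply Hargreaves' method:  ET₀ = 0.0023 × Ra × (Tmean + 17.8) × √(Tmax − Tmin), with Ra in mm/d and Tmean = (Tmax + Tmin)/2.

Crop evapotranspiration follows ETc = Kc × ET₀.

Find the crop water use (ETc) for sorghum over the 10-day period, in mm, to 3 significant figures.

Tmean = (33.8 + 17.9)/2 = 25.85 °C
ET₀ = 0.0023 × 9.42 × (25.85 + 17.8) × √15.9 = 0.0023 × 9.42 × 43.65 × 3.9875 = 3.7711 mm/d
ETc = Kc × ET₀ = 1.02 × 3.7711 = 3.8465 mm/d
Over 10 days: 3.8465 × 10 = 38.465 mm

38.5 mm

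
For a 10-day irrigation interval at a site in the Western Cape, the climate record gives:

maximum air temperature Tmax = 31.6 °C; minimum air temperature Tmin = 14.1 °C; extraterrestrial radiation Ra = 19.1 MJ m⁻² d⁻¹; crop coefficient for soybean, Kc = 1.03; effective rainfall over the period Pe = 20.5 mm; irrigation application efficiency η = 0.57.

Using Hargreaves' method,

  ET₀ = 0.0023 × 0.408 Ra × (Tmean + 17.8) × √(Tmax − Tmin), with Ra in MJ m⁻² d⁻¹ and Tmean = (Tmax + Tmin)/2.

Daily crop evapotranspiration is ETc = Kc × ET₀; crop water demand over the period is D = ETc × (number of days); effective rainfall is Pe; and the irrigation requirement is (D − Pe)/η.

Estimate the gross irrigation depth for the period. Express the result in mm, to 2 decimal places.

19.11 mm

Tmean = (31.6 + 14.1)/2 = 22.85 °C
0.408 Ra = 0.408 × 19.1 = 7.7928 mm/d equivalent
ET₀ = 0.0023 × 7.7928 × (22.85 + 17.8) × √17.5 = 0.0023 × 7.7928 × 40.65 × 4.1833 = 3.0479 mm/d
ETc = Kc × ET₀ = 1.03 × 3.0479 = 3.1393 mm/d
Crop demand D = ETc × 10 d = 3.1393 × 10 = 31.393 mm
D − Pe = 31.393 − 20.5 = 10.893 mm
Gross irrigation = 10.893 / 0.57 = 19.111 mm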